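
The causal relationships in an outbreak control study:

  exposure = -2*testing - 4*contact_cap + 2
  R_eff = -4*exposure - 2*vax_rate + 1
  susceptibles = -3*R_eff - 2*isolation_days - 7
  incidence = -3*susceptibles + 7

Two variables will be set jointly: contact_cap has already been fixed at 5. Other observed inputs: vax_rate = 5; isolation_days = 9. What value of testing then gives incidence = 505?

With contact_cap held at 5:
Substituting into the exposure equation gives exposure = -2*testing - 18.
Substituting into the R_eff equation gives R_eff = 8*testing + 63.
susceptibles becomes -24*testing - 214.
incidence becomes 72*testing + 649.
Solve 72*testing + 649 = 505: testing = (505 - 649) / 72 = -2.

testing = -2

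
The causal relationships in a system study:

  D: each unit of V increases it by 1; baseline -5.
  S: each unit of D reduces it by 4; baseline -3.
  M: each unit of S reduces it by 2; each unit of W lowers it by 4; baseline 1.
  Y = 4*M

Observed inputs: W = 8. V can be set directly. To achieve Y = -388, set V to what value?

V = -4

Substituting into the S equation gives S = -4*V + 17.
M becomes 8*V - 65.
So Y = 32*V - 260.
Solve 32*V - 260 = -388: V = (-388 + 260) / 32 = -4.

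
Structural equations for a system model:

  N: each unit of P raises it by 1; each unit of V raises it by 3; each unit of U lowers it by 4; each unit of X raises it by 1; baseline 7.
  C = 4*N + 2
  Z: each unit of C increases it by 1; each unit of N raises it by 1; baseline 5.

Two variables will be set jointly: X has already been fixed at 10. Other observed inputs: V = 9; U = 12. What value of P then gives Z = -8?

With X held at 10:
Substituting into the N equation gives N = P - 4.
Substituting into the C equation gives C = 4*P - 14.
So Z = 5*P - 13.
Solve 5*P - 13 = -8: P = (-8 + 13) / 5 = 1.

P = 1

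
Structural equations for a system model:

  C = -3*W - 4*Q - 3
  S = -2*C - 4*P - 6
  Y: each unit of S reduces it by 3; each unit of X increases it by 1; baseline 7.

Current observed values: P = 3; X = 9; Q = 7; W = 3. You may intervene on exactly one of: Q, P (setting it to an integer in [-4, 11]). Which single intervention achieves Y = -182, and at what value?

set P = 2

Intervening on Q: Y = -24*Q - 2. Reaching -182 requires Q = 15/2, not an integer.
Intervening on P: with other inputs at their observed values, Y = 12*P - 206. Solving for -182 gives P = 2, within [-4, 11].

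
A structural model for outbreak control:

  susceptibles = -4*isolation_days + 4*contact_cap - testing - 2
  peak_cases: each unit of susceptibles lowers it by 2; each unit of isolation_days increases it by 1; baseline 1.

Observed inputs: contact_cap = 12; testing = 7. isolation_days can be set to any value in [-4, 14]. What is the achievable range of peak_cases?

Substituting into the susceptibles equation gives susceptibles = -4*isolation_days + 39.
Substituting into the peak_cases equation gives peak_cases = 9*isolation_days - 77.
Linear in isolation_days, so extremes are at the endpoints: isolation_days = -4 gives peak_cases = -113; isolation_days = 14 gives peak_cases = 49.

-113 to 49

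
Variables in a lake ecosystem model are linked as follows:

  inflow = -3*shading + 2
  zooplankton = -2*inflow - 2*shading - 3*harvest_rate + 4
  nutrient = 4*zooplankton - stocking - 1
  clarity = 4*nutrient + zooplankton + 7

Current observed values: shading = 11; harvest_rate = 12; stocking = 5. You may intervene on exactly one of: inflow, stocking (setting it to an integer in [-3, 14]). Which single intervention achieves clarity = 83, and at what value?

set stocking = 14

Intervening on inflow: clarity = -34*inflow - 935. Reaching 83 requires inflow = -509/17, not an integer.
Intervening on stocking: with other inputs at their observed values, clarity = -4*stocking + 139. Solving for 83 gives stocking = 14, within [-3, 14].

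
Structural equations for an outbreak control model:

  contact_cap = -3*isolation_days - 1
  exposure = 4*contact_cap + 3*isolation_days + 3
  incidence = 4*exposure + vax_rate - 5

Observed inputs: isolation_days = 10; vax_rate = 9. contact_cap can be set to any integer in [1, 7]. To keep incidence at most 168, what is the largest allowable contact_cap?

Intervening on contact_cap fixes its value directly, overriding its dependence on isolation_days.
Substituting into the exposure equation gives exposure = 4*contact_cap + 33.
Substituting into the incidence equation gives incidence = 16*contact_cap + 136.
Require 16*contact_cap + 136 ≤ 168, so contact_cap ≤ 2.
The largest integer in [1, 7] satisfying this is 2.

contact_cap = 2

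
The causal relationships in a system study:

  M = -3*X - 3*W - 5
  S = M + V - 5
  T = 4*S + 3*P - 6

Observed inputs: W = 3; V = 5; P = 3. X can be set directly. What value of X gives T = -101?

X = 4

Substituting into the M equation gives M = -3*X - 14.
S becomes -3*X - 14.
Substituting into the T equation gives T = -12*X - 53.
Solve -12*X - 53 = -101: X = (-101 + 53) / -12 = 4.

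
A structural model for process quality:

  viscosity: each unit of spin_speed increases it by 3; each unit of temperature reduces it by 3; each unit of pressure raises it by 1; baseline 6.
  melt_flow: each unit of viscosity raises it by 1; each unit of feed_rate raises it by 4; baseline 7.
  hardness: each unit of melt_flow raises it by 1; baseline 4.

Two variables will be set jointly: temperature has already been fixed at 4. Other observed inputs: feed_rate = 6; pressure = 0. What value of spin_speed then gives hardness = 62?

With temperature held at 4:
Substituting into the viscosity equation gives viscosity = 3*spin_speed - 6.
This gives melt_flow = 3*spin_speed + 25.
Substituting into the hardness equation gives hardness = 3*spin_speed + 29.
Solve 3*spin_speed + 29 = 62: spin_speed = (62 - 29) / 3 = 11.

spin_speed = 11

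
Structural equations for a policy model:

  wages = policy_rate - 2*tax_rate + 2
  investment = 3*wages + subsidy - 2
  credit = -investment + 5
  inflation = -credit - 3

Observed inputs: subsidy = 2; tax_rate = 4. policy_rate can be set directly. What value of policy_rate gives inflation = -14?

Substituting into the wages equation gives wages = policy_rate - 6.
Substituting into the investment equation gives investment = 3*policy_rate - 18.
So credit = -3*policy_rate + 23.
So inflation = 3*policy_rate - 26.
Solve 3*policy_rate - 26 = -14: policy_rate = (-14 + 26) / 3 = 4.

policy_rate = 4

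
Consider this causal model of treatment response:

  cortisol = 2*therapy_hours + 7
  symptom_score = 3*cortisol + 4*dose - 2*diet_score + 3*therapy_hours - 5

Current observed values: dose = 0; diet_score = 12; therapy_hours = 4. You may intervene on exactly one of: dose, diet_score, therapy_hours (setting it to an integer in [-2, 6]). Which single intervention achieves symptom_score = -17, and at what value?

Intervening on dose: symptom_score = 4*dose + 28. Reaching -17 requires dose = -45/4, not an integer.
Intervening on diet_score: symptom_score = -2*diet_score + 52. Reaching -17 requires diet_score = 69/2, not an integer.
Intervening on therapy_hours: with other inputs at their observed values, symptom_score = 9*therapy_hours - 8. Solving for -17 gives therapy_hours = -1, within [-2, 6].

set therapy_hours = -1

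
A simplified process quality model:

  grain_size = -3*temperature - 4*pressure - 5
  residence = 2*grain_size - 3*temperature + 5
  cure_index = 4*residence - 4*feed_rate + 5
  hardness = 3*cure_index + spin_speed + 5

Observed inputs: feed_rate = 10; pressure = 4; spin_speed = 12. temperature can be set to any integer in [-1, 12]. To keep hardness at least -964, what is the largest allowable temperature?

Substituting into the grain_size equation gives grain_size = -3*temperature - 21.
residence becomes -9*temperature - 37.
Substituting into the cure_index equation gives cure_index = -36*temperature - 183.
Substituting into the hardness equation gives hardness = -108*temperature - 532.
Require -108*temperature - 532 ≥ -964, so temperature ≤ 4.
The largest integer in [-1, 12] satisfying this is 4.

temperature = 4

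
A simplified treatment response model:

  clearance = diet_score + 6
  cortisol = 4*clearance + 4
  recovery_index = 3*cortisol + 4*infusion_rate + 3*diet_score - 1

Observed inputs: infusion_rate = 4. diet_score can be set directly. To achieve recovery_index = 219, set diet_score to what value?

Substituting into the cortisol equation gives cortisol = 4*diet_score + 28.
Substituting into the recovery_index equation gives recovery_index = 15*diet_score + 99.
Solve 15*diet_score + 99 = 219: diet_score = (219 - 99) / 15 = 8.

diet_score = 8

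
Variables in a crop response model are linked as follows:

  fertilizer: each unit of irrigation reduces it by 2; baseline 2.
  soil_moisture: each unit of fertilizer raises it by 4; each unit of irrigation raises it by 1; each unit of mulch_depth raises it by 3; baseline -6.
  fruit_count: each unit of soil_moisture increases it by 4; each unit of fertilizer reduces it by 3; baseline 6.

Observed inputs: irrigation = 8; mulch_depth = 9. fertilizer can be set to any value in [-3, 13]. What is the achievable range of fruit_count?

83 to 291

Intervening on fertilizer fixes its value directly, overriding its dependence on irrigation.
Substituting into the soil_moisture equation gives soil_moisture = 4*fertilizer + 29.
fruit_count becomes 13*fertilizer + 122.
Linear in fertilizer, so extremes are at the endpoints: fertilizer = -3 gives fruit_count = 83; fertilizer = 13 gives fruit_count = 291.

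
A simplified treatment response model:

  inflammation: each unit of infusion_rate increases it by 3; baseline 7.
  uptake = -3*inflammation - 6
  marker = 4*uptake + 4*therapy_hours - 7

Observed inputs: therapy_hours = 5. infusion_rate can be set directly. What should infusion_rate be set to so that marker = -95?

infusion_rate = 0

Substituting into the uptake equation gives uptake = -9*infusion_rate - 27.
So marker = -36*infusion_rate - 95.
Solve -36*infusion_rate - 95 = -95: infusion_rate = (-95 + 95) / -36 = 0.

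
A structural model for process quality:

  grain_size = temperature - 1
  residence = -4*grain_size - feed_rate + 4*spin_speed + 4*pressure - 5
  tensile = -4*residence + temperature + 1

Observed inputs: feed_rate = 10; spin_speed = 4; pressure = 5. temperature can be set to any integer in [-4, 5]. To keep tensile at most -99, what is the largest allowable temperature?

Substituting into the residence equation gives residence = -4*temperature + 25.
This gives tensile = 17*temperature - 99.
Require 17*temperature - 99 ≤ -99, so temperature ≤ 0.
The largest integer in [-4, 5] satisfying this is 0.

temperature = 0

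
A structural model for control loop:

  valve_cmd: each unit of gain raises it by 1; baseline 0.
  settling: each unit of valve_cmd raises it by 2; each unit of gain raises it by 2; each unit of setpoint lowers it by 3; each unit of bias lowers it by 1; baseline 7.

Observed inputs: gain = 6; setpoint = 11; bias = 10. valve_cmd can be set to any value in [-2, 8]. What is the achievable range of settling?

-28 to -8

Intervening on valve_cmd fixes its value directly, overriding its dependence on gain.
Substituting into the settling equation gives settling = 2*valve_cmd - 24.
Linear in valve_cmd, so extremes are at the endpoints: valve_cmd = -2 gives settling = -28; valve_cmd = 8 gives settling = -8.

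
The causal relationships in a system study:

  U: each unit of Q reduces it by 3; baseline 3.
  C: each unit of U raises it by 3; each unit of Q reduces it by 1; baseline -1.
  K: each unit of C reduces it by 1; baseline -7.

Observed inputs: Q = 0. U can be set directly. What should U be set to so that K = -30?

Intervening on U fixes its value directly, overriding its dependence on Q.
Substituting into the C equation gives C = 3*U - 1.
Substituting into the K equation gives K = -3*U - 6.
Solve -3*U - 6 = -30: U = (-30 + 6) / -3 = 8.

U = 8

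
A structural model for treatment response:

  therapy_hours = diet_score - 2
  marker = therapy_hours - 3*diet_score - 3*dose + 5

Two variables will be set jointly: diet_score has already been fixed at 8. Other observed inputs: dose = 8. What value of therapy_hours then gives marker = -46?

therapy_hours = -3

With diet_score held at 8:
Intervening on therapy_hours fixes its value directly, overriding its dependence on diet_score.
Substituting into the marker equation gives marker = therapy_hours - 43.
Solve therapy_hours - 43 = -46: therapy_hours = (-46 + 43) / 1 = -3.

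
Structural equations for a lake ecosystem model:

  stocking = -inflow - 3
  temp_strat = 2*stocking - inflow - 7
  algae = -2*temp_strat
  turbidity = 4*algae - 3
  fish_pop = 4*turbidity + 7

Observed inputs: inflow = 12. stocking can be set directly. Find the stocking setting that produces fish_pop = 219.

stocking = 6

Intervening on stocking fixes its value directly, overriding its dependence on inflow.
Substituting into the temp_strat equation gives temp_strat = 2*stocking - 19.
algae becomes -4*stocking + 38.
Substituting into the turbidity equation gives turbidity = -16*stocking + 149.
This gives fish_pop = -64*stocking + 603.
Solve -64*stocking + 603 = 219: stocking = (219 - 603) / -64 = 6.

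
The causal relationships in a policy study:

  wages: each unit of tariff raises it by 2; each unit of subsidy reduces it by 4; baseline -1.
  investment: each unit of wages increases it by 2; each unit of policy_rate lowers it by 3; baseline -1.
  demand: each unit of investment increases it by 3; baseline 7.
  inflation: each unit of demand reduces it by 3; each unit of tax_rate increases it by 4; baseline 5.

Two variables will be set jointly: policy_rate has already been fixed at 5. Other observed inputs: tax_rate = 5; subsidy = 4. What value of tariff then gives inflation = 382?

With policy_rate held at 5:
Substituting into the wages equation gives wages = 2*tariff - 17.
investment becomes 4*tariff - 50.
Substituting into the demand equation gives demand = 12*tariff - 143.
So inflation = -36*tariff + 454.
Solve -36*tariff + 454 = 382: tariff = (382 - 454) / -36 = 2.

tariff = 2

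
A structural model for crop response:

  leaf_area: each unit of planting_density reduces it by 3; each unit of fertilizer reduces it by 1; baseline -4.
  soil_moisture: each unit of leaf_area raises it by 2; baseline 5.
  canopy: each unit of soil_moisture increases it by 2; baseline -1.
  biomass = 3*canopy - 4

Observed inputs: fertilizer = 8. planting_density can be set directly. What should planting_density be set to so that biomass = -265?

planting_density = 4

Substituting into the leaf_area equation gives leaf_area = -3*planting_density - 12.
Substituting into the soil_moisture equation gives soil_moisture = -6*planting_density - 19.
So canopy = -12*planting_density - 39.
Substituting into the biomass equation gives biomass = -36*planting_density - 121.
Solve -36*planting_density - 121 = -265: planting_density = (-265 + 121) / -36 = 4.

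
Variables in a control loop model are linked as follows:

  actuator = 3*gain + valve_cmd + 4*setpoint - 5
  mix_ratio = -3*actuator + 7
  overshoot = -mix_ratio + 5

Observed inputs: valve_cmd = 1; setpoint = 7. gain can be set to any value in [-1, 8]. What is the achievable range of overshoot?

61 to 142

Substituting into the actuator equation gives actuator = 3*gain + 24.
mix_ratio becomes -9*gain - 65.
This gives overshoot = 9*gain + 70.
Linear in gain, so extremes are at the endpoints: gain = -1 gives overshoot = 61; gain = 8 gives overshoot = 142.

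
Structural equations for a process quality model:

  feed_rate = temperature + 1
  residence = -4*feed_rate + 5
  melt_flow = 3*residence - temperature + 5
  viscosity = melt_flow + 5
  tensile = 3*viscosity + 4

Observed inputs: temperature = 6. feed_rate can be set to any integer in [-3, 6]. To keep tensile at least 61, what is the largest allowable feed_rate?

Intervening on feed_rate fixes its value directly, overriding its dependence on temperature.
Substituting into the melt_flow equation gives melt_flow = -12*feed_rate + 14.
Substituting into the viscosity equation gives viscosity = -12*feed_rate + 19.
tensile becomes -36*feed_rate + 61.
Require -36*feed_rate + 61 ≥ 61, so feed_rate ≤ 0.
The largest integer in [-3, 6] satisfying this is 0.

feed_rate = 0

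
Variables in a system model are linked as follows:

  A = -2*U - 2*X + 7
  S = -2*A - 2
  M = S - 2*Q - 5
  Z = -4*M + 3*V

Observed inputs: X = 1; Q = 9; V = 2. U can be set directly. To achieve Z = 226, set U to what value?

U = -5

Substituting into the A equation gives A = -2*U + 5.
Substituting into the S equation gives S = 4*U - 12.
Substituting into the M equation gives M = 4*U - 35.
Substituting into the Z equation gives Z = -16*U + 146.
Solve -16*U + 146 = 226: U = (226 - 146) / -16 = -5.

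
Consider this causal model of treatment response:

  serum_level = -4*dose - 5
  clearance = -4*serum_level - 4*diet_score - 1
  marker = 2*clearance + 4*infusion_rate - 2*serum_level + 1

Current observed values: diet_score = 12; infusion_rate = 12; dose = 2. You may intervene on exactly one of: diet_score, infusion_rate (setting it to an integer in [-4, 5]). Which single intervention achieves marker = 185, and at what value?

Intervening on diet_score: with other inputs at their observed values, marker = -8*diet_score + 177. Solving for 185 gives diet_score = -1, within [-4, 5].
Intervening on infusion_rate: marker = 4*infusion_rate + 33. Reaching 185 requires infusion_rate = 38, outside [-4, 5].

set diet_score = -1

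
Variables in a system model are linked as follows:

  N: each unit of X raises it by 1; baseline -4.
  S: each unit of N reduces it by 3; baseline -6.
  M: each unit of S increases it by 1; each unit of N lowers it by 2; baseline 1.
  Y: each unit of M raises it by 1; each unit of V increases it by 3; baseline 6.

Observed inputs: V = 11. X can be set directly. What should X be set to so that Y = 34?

Substituting into the S equation gives S = -3*X + 6.
Substituting into the M equation gives M = -5*X + 15.
This gives Y = -5*X + 54.
Solve -5*X + 54 = 34: X = (34 - 54) / -5 = 4.

X = 4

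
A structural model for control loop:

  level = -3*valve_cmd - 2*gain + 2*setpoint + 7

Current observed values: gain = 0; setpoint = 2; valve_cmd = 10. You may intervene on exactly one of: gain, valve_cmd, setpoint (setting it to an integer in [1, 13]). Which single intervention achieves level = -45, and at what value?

Intervening on gain: with other inputs at their observed values, level = -2*gain - 19. Solving for -45 gives gain = 13, within [1, 13].
Intervening on valve_cmd: level = -3*valve_cmd + 11. Reaching -45 requires valve_cmd = 56/3, not an integer.
Intervening on setpoint: level = 2*setpoint - 23. Reaching -45 requires setpoint = -11, outside [1, 13].

set gain = 13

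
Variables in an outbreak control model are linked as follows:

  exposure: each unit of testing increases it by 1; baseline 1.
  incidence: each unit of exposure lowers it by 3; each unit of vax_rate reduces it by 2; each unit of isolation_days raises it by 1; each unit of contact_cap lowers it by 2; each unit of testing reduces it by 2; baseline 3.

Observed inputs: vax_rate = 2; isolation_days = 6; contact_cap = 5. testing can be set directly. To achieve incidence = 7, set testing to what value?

testing = -3

Substituting into the incidence equation gives incidence = -5*testing - 8.
Solve -5*testing - 8 = 7: testing = (7 + 8) / -5 = -3.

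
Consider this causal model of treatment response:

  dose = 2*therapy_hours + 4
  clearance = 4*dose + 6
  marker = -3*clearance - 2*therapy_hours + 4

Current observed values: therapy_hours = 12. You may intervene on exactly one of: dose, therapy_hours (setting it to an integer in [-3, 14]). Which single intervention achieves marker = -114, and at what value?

set therapy_hours = 2

Intervening on dose: marker = -12*dose - 38. Reaching -114 requires dose = 19/3, not an integer.
Intervening on therapy_hours: with other inputs at their observed values, marker = -26*therapy_hours - 62. Solving for -114 gives therapy_hours = 2, within [-3, 14].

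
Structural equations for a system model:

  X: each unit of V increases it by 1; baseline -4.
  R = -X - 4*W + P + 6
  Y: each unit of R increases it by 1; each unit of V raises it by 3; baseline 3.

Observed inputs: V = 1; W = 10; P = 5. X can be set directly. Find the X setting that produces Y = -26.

Intervening on X fixes its value directly, overriding its dependence on V.
Substituting into the R equation gives R = -X - 29.
Substituting into the Y equation gives Y = -X - 23.
Solve -X - 23 = -26: X = (-26 + 23) / -1 = 3.

X = 3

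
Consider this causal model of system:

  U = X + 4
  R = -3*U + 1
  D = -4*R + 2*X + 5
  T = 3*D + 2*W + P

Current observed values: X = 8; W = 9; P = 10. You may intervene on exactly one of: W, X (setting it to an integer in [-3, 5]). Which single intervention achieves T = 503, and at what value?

set W = 5

Intervening on W: with other inputs at their observed values, T = 2*W + 493. Solving for 503 gives W = 5, within [-3, 5].
Intervening on X: T = 42*X + 175. Reaching 503 requires X = 164/21, not an integer.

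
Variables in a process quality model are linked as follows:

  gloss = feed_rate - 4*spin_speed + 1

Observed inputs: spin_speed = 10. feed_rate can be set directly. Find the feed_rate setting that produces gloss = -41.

Substituting into the gloss equation gives gloss = feed_rate - 39.
Solve feed_rate - 39 = -41: feed_rate = (-41 + 39) / 1 = -2.

feed_rate = -2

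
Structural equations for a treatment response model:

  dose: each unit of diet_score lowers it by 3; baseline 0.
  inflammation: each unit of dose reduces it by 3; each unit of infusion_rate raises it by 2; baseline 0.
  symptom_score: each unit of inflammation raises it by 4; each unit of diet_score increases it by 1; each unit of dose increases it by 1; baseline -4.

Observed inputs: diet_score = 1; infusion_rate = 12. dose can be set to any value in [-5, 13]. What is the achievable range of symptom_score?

-50 to 148

Intervening on dose fixes its value directly, overriding its dependence on diet_score.
Substituting into the inflammation equation gives inflammation = -3*dose + 24.
So symptom_score = -11*dose + 93.
Linear in dose, so extremes are at the endpoints: dose = -5 gives symptom_score = 148; dose = 13 gives symptom_score = -50.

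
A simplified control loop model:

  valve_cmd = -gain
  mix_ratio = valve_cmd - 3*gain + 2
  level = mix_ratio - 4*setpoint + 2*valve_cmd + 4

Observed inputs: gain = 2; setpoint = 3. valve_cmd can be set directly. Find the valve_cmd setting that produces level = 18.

Intervening on valve_cmd fixes its value directly, overriding its dependence on gain.
Substituting into the mix_ratio equation gives mix_ratio = valve_cmd - 4.
Substituting into the level equation gives level = 3*valve_cmd - 12.
Solve 3*valve_cmd - 12 = 18: valve_cmd = (18 + 12) / 3 = 10.

valve_cmd = 10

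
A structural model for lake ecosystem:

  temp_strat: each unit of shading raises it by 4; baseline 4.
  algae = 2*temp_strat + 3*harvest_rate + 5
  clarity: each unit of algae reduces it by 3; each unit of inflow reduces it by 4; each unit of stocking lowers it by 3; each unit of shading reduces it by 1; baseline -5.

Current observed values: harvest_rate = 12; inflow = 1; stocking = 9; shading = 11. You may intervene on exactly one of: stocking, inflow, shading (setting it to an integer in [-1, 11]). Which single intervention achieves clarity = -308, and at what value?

set shading = 5

Intervening on stocking: clarity = -3*stocking - 431. Reaching -308 requires stocking = -41, outside [-1, 11].
Intervening on inflow: clarity = -4*inflow - 454. Reaching -308 requires inflow = -73/2, not an integer.
Intervening on shading: with other inputs at their observed values, clarity = -25*shading - 183. Solving for -308 gives shading = 5, within [-1, 11].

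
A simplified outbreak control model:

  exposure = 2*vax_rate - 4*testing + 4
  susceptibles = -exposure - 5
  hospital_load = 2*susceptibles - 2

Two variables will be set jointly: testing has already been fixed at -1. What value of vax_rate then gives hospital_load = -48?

vax_rate = 5

With testing held at -1:
Substituting into the exposure equation gives exposure = 2*vax_rate + 8.
So susceptibles = -2*vax_rate - 13.
Substituting into the hospital_load equation gives hospital_load = -4*vax_rate - 28.
Solve -4*vax_rate - 28 = -48: vax_rate = (-48 + 28) / -4 = 5.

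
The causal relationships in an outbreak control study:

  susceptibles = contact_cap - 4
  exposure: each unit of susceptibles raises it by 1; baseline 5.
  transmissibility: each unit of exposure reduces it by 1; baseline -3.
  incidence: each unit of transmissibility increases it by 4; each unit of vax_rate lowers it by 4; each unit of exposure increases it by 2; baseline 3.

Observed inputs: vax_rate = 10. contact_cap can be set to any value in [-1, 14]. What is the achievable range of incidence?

Substituting into the exposure equation gives exposure = contact_cap + 1.
transmissibility becomes -contact_cap - 4.
Substituting into the incidence equation gives incidence = -2*contact_cap - 51.
Linear in contact_cap, so extremes are at the endpoints: contact_cap = -1 gives incidence = -49; contact_cap = 14 gives incidence = -79.

-79 to -49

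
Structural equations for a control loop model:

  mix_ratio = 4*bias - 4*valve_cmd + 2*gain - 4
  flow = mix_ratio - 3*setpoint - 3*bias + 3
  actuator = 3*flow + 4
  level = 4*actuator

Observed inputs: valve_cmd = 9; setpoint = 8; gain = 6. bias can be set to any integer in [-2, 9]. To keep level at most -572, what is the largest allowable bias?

bias = 0

Substituting into the mix_ratio equation gives mix_ratio = 4*bias - 28.
flow becomes bias - 49.
This gives actuator = 3*bias - 143.
level becomes 12*bias - 572.
Require 12*bias - 572 ≤ -572, so bias ≤ 0.
The largest integer in [-2, 9] satisfying this is 0.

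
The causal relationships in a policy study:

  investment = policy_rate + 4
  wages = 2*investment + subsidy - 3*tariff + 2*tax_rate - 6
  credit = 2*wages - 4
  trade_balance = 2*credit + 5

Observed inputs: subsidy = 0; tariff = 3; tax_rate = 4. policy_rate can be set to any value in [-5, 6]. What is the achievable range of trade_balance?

-39 to 49

Substituting into the wages equation gives wages = 2*policy_rate + 1.
This gives credit = 4*policy_rate - 2.
trade_balance becomes 8*policy_rate + 1.
Linear in policy_rate, so extremes are at the endpoints: policy_rate = -5 gives trade_balance = -39; policy_rate = 6 gives trade_balance = 49.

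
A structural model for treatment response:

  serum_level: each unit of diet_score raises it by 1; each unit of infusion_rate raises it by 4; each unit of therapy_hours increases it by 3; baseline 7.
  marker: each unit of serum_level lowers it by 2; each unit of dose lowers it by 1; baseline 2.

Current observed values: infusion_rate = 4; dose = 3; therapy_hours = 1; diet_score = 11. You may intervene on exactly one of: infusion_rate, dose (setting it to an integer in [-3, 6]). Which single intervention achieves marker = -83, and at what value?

Intervening on infusion_rate: with other inputs at their observed values, marker = -8*infusion_rate - 43. Solving for -83 gives infusion_rate = 5, within [-3, 6].
Intervening on dose: marker = -dose - 72. Reaching -83 requires dose = 11, outside [-3, 6].

set infusion_rate = 5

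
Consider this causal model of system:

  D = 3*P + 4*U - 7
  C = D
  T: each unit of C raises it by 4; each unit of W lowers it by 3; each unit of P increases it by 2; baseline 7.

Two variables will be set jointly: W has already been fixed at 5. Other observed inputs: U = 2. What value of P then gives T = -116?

With W held at 5:
Substituting into the D equation gives D = 3*P + 1.
Substituting into the C equation gives C = 3*P + 1.
Substituting into the T equation gives T = 14*P - 4.
Solve 14*P - 4 = -116: P = (-116 + 4) / 14 = -8.

P = -8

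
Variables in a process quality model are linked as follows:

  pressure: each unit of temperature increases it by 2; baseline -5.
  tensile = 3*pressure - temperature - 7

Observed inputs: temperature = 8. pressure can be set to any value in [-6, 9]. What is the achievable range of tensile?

-33 to 12

Intervening on pressure fixes its value directly, overriding its dependence on temperature.
Substituting into the tensile equation gives tensile = 3*pressure - 15.
Linear in pressure, so extremes are at the endpoints: pressure = -6 gives tensile = -33; pressure = 9 gives tensile = 12.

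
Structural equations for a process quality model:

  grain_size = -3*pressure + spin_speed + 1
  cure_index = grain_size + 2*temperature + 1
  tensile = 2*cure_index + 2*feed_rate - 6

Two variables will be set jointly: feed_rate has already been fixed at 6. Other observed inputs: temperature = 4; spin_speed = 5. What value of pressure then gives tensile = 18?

With feed_rate held at 6:
Substituting into the grain_size equation gives grain_size = -3*pressure + 6.
cure_index becomes -3*pressure + 15.
This gives tensile = -6*pressure + 36.
Solve -6*pressure + 36 = 18: pressure = (18 - 36) / -6 = 3.

pressure = 3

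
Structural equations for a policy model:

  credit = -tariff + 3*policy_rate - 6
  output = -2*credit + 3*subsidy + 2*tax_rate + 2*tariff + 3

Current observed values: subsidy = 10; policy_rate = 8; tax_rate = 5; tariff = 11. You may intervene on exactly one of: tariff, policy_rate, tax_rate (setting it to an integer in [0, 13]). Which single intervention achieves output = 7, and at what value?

set tariff = 0

Intervening on tariff: with other inputs at their observed values, output = 4*tariff + 7. Solving for 7 gives tariff = 0, within [0, 13].
Intervening on policy_rate: output = -6*policy_rate + 99. Reaching 7 requires policy_rate = 46/3, not an integer.
Intervening on tax_rate: output = 2*tax_rate + 41. Reaching 7 requires tax_rate = -17, outside [0, 13].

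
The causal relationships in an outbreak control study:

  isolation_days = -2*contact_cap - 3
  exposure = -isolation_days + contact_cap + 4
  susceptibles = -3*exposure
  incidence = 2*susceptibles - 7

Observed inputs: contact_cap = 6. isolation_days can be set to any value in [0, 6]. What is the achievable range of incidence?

Intervening on isolation_days fixes its value directly, overriding its dependence on contact_cap.
Substituting into the exposure equation gives exposure = -isolation_days + 10.
So susceptibles = 3*isolation_days - 30.
Substituting into the incidence equation gives incidence = 6*isolation_days - 67.
Linear in isolation_days, so extremes are at the endpoints: isolation_days = 0 gives incidence = -67; isolation_days = 6 gives incidence = -31.

-67 to -31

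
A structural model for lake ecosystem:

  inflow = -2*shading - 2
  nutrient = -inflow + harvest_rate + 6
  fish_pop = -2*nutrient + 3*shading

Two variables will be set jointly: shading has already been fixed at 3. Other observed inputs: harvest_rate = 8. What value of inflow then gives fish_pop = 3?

inflow = 11

With shading held at 3:
Intervening on inflow fixes its value directly, overriding its dependence on shading.
Substituting into the nutrient equation gives nutrient = -inflow + 14.
Substituting into the fish_pop equation gives fish_pop = 2*inflow - 19.
Solve 2*inflow - 19 = 3: inflow = (3 + 19) / 2 = 11.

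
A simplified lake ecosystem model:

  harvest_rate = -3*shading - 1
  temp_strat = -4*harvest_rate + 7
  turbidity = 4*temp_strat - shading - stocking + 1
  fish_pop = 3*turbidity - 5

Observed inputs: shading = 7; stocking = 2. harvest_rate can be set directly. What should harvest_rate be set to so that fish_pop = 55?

Intervening on harvest_rate fixes its value directly, overriding its dependence on shading.
Substituting into the turbidity equation gives turbidity = -16*harvest_rate + 20.
This gives fish_pop = -48*harvest_rate + 55.
Solve -48*harvest_rate + 55 = 55: harvest_rate = (55 - 55) / -48 = 0.

harvest_rate = 0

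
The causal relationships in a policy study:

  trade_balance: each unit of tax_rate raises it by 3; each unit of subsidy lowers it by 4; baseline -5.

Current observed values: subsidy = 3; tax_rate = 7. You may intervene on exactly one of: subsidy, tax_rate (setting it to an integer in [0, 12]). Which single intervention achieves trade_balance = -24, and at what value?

Intervening on subsidy: with other inputs at their observed values, trade_balance = -4*subsidy + 16. Solving for -24 gives subsidy = 10, within [0, 12].
Intervening on tax_rate: trade_balance = 3*tax_rate - 17. Reaching -24 requires tax_rate = -7/3, not an integer.

set subsidy = 10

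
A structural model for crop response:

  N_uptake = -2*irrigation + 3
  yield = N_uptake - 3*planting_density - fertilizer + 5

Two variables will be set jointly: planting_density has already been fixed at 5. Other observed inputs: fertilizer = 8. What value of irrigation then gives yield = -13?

irrigation = -1

With planting_density held at 5:
Substituting into the yield equation gives yield = -2*irrigation - 15.
Solve -2*irrigation - 15 = -13: irrigation = (-13 + 15) / -2 = -1.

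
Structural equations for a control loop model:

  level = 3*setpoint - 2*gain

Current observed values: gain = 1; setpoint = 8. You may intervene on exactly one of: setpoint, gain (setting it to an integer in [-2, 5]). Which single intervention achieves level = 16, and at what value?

Intervening on setpoint: level = 3*setpoint - 2. Reaching 16 requires setpoint = 6, outside [-2, 5].
Intervening on gain: with other inputs at their observed values, level = -2*gain + 24. Solving for 16 gives gain = 4, within [-2, 5].

set gain = 4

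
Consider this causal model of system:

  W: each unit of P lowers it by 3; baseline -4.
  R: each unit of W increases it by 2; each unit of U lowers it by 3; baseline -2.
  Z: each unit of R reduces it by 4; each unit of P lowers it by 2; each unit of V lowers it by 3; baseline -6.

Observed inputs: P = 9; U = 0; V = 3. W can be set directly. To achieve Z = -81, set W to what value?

W = 7

Intervening on W fixes its value directly, overriding its dependence on P.
Substituting into the R equation gives R = 2*W - 2.
Substituting into the Z equation gives Z = -8*W - 25.
Solve -8*W - 25 = -81: W = (-81 + 25) / -8 = 7.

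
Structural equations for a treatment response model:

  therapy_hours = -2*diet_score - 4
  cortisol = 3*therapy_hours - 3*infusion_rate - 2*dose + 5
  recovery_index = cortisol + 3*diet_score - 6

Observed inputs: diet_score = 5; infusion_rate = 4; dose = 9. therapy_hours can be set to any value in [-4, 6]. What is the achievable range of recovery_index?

Intervening on therapy_hours fixes its value directly, overriding its dependence on diet_score.
Substituting into the cortisol equation gives cortisol = 3*therapy_hours - 25.
Substituting into the recovery_index equation gives recovery_index = 3*therapy_hours - 16.
Linear in therapy_hours, so extremes are at the endpoints: therapy_hours = -4 gives recovery_index = -28; therapy_hours = 6 gives recovery_index = 2.

-28 to 2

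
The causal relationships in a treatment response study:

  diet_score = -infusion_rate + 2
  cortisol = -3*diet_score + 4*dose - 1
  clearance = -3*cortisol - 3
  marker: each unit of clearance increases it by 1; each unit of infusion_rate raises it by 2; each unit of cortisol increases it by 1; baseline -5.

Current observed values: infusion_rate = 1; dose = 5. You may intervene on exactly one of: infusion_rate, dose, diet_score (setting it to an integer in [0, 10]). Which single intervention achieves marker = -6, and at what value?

set dose = 1

Intervening on infusion_rate: marker = -4*infusion_rate - 34. Reaching -6 requires infusion_rate = -7, outside [0, 10].
Intervening on dose: with other inputs at their observed values, marker = -8*dose + 2. Solving for -6 gives dose = 1, within [0, 10].
Intervening on diet_score: marker = 6*diet_score - 44. Reaching -6 requires diet_score = 19/3, not an integer.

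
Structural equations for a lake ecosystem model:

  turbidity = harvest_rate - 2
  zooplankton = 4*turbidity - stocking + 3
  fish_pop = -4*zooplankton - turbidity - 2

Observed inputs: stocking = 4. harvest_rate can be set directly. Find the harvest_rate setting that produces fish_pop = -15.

harvest_rate = 3

Substituting into the zooplankton equation gives zooplankton = 4*harvest_rate - 9.
fish_pop becomes -17*harvest_rate + 36.
Solve -17*harvest_rate + 36 = -15: harvest_rate = (-15 - 36) / -17 = 3.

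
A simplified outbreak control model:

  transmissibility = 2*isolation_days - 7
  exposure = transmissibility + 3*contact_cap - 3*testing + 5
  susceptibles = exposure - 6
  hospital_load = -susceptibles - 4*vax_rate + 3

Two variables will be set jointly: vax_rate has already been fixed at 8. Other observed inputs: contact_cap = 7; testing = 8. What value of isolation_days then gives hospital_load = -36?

isolation_days = 9

With vax_rate held at 8:
Substituting into the exposure equation gives exposure = 2*isolation_days - 5.
This gives susceptibles = 2*isolation_days - 11.
This gives hospital_load = -2*isolation_days - 18.
Solve -2*isolation_days - 18 = -36: isolation_days = (-36 + 18) / -2 = 9.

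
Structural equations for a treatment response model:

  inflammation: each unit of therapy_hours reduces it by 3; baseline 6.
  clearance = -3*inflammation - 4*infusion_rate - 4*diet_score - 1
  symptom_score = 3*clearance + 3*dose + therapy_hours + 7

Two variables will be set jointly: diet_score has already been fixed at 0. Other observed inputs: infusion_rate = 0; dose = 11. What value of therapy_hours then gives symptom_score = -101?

With diet_score held at 0:
Substituting into the clearance equation gives clearance = 9*therapy_hours - 19.
Substituting into the symptom_score equation gives symptom_score = 28*therapy_hours - 17.
Solve 28*therapy_hours - 17 = -101: therapy_hours = (-101 + 17) / 28 = -3.

therapy_hours = -3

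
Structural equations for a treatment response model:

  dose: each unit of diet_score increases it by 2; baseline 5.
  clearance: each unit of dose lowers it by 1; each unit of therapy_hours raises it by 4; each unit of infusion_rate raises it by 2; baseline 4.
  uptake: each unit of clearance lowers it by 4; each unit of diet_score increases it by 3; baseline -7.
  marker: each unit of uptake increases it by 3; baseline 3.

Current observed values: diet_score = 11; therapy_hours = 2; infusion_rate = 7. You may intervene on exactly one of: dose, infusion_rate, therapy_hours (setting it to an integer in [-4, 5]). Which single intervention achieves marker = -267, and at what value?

set dose = -3

Intervening on dose: with other inputs at their observed values, marker = 12*dose - 231. Solving for -267 gives dose = -3, within [-4, 5].
Intervening on infusion_rate: marker = -24*infusion_rate + 261. Reaching -267 requires infusion_rate = 22, outside [-4, 5].
Intervening on therapy_hours: marker = -48*therapy_hours + 189. Reaching -267 requires therapy_hours = 19/2, not an integer.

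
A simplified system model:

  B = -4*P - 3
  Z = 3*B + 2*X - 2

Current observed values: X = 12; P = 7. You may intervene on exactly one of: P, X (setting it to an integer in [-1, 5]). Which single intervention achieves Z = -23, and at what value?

set P = 3

Intervening on P: with other inputs at their observed values, Z = -12*P + 13. Solving for -23 gives P = 3, within [-1, 5].
Intervening on X: Z = 2*X - 95. Reaching -23 requires X = 36, outside [-1, 5].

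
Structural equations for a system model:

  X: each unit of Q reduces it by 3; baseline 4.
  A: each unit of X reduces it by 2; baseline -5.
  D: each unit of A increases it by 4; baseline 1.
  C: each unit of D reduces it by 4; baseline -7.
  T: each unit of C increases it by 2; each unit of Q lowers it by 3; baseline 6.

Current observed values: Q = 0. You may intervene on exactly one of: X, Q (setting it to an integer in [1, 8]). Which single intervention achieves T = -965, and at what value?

set Q = 7

Intervening on X: T = 64*X + 144. Reaching -965 requires X = -1109/64, not an integer.
Intervening on Q: with other inputs at their observed values, T = -195*Q + 400. Solving for -965 gives Q = 7, within [1, 8].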